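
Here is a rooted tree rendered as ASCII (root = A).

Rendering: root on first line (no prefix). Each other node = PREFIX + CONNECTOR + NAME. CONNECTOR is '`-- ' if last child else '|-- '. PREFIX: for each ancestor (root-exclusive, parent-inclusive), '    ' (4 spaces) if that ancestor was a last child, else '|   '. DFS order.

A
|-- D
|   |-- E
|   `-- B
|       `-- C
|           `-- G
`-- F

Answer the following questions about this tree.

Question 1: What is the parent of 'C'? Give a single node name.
Answer: B

Derivation:
Scan adjacency: C appears as child of B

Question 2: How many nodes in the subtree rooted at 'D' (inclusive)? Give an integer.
Answer: 5

Derivation:
Subtree rooted at D contains: B, C, D, E, G
Count = 5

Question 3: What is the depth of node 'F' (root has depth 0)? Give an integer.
Path from root to F: A -> F
Depth = number of edges = 1

Answer: 1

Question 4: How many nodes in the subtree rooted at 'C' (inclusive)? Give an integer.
Answer: 2

Derivation:
Subtree rooted at C contains: C, G
Count = 2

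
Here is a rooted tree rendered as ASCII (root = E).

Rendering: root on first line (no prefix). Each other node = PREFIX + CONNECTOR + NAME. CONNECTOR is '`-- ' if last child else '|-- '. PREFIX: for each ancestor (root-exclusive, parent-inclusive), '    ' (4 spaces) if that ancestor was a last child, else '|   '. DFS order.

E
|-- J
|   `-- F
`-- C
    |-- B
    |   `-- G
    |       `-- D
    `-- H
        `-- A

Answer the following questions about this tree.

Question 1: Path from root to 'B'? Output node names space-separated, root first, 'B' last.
Walk down from root: E -> C -> B

Answer: E C B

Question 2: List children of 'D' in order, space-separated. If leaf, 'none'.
Answer: none

Derivation:
Node D's children (from adjacency): (leaf)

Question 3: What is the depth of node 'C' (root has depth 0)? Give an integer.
Answer: 1

Derivation:
Path from root to C: E -> C
Depth = number of edges = 1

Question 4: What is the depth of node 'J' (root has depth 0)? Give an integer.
Path from root to J: E -> J
Depth = number of edges = 1

Answer: 1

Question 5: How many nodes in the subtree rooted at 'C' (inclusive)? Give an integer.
Answer: 6

Derivation:
Subtree rooted at C contains: A, B, C, D, G, H
Count = 6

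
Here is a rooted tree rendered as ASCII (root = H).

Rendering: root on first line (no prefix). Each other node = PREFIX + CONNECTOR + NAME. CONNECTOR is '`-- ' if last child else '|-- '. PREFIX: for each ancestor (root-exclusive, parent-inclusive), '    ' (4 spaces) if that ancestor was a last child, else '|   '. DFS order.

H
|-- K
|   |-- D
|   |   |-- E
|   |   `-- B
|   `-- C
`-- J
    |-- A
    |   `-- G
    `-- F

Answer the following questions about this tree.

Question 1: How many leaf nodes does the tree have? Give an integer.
Leaves (nodes with no children): B, C, E, F, G

Answer: 5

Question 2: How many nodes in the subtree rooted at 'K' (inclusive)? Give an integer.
Answer: 5

Derivation:
Subtree rooted at K contains: B, C, D, E, K
Count = 5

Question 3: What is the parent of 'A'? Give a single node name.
Answer: J

Derivation:
Scan adjacency: A appears as child of J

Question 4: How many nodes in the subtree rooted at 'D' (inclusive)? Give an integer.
Subtree rooted at D contains: B, D, E
Count = 3

Answer: 3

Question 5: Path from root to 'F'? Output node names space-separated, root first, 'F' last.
Answer: H J F

Derivation:
Walk down from root: H -> J -> F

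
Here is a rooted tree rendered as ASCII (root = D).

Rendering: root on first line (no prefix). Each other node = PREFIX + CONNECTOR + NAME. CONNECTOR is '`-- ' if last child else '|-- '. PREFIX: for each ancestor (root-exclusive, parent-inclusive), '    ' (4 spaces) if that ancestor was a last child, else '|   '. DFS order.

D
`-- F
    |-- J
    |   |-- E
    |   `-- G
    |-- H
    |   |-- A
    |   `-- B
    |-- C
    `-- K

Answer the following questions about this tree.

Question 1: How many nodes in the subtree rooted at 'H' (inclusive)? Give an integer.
Answer: 3

Derivation:
Subtree rooted at H contains: A, B, H
Count = 3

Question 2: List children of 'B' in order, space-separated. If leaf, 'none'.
Node B's children (from adjacency): (leaf)

Answer: none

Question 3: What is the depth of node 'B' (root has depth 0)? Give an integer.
Answer: 3

Derivation:
Path from root to B: D -> F -> H -> B
Depth = number of edges = 3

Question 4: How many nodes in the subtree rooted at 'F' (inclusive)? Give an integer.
Answer: 9

Derivation:
Subtree rooted at F contains: A, B, C, E, F, G, H, J, K
Count = 9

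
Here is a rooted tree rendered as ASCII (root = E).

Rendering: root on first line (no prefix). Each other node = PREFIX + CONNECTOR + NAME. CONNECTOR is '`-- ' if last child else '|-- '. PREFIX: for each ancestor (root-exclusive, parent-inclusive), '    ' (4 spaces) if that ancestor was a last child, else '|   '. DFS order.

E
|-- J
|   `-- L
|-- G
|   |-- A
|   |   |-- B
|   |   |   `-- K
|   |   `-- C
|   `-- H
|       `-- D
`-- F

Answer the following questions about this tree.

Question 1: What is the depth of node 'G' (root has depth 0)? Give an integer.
Path from root to G: E -> G
Depth = number of edges = 1

Answer: 1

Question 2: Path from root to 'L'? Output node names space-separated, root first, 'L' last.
Walk down from root: E -> J -> L

Answer: E J L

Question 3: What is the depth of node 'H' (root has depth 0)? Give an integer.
Answer: 2

Derivation:
Path from root to H: E -> G -> H
Depth = number of edges = 2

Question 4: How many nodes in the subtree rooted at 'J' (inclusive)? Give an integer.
Subtree rooted at J contains: J, L
Count = 2

Answer: 2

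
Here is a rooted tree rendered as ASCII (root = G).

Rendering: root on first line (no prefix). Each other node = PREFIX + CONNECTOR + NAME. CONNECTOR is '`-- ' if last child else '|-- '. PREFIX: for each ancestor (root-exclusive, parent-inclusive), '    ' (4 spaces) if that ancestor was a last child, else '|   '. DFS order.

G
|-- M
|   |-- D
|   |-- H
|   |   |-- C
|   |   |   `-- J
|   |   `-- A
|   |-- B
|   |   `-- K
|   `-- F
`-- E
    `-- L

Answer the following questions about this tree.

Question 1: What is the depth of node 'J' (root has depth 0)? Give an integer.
Path from root to J: G -> M -> H -> C -> J
Depth = number of edges = 4

Answer: 4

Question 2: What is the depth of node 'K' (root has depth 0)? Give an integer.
Path from root to K: G -> M -> B -> K
Depth = number of edges = 3

Answer: 3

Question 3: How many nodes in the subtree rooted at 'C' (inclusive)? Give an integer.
Subtree rooted at C contains: C, J
Count = 2

Answer: 2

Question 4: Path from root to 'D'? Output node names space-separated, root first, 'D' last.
Answer: G M D

Derivation:
Walk down from root: G -> M -> D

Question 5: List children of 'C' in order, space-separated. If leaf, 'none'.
Node C's children (from adjacency): J

Answer: J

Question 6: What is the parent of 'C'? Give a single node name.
Scan adjacency: C appears as child of H

Answer: H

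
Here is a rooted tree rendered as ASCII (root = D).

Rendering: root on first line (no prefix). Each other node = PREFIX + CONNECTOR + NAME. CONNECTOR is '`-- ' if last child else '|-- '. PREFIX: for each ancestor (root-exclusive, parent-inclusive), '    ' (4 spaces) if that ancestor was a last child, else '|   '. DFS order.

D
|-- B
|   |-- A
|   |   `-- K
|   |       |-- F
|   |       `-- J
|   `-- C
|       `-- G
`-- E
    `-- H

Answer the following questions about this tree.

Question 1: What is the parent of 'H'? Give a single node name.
Scan adjacency: H appears as child of E

Answer: E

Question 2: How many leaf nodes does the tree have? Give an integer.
Answer: 4

Derivation:
Leaves (nodes with no children): F, G, H, J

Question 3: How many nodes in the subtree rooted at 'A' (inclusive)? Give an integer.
Answer: 4

Derivation:
Subtree rooted at A contains: A, F, J, K
Count = 4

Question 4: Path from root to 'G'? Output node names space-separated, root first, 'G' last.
Answer: D B C G

Derivation:
Walk down from root: D -> B -> C -> G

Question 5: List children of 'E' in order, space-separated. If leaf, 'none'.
Answer: H

Derivation:
Node E's children (from adjacency): H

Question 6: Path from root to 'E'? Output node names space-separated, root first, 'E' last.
Walk down from root: D -> E

Answer: D E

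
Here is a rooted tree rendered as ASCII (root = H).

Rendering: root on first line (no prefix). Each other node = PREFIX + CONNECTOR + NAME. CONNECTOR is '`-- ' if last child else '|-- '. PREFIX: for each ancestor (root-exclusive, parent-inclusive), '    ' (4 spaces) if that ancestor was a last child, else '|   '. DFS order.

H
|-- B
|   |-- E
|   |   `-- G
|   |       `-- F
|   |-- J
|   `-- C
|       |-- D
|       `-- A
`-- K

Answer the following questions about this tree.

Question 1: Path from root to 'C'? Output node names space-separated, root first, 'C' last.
Walk down from root: H -> B -> C

Answer: H B C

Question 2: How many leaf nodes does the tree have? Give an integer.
Leaves (nodes with no children): A, D, F, J, K

Answer: 5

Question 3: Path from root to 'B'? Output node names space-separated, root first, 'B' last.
Walk down from root: H -> B

Answer: H B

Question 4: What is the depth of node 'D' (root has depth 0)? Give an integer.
Path from root to D: H -> B -> C -> D
Depth = number of edges = 3

Answer: 3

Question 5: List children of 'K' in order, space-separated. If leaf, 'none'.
Node K's children (from adjacency): (leaf)

Answer: none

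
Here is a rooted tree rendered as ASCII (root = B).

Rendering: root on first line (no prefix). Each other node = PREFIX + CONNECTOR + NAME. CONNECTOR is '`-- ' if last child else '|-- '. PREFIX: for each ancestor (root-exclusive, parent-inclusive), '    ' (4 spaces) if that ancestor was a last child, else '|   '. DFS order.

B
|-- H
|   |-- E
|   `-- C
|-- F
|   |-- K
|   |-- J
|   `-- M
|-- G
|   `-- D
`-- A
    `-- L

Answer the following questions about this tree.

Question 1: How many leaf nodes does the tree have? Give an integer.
Answer: 7

Derivation:
Leaves (nodes with no children): C, D, E, J, K, L, M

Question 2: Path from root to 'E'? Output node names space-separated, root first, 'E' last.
Walk down from root: B -> H -> E

Answer: B H E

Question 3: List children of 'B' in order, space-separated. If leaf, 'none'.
Node B's children (from adjacency): H, F, G, A

Answer: H F G A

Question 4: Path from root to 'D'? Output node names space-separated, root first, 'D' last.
Walk down from root: B -> G -> D

Answer: B G D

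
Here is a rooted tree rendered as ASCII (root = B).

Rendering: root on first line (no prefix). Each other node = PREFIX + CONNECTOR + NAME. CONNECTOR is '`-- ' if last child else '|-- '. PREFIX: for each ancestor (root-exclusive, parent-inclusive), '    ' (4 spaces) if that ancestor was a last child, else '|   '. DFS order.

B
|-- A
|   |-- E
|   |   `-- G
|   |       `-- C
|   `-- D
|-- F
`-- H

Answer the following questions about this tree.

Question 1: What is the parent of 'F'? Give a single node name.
Answer: B

Derivation:
Scan adjacency: F appears as child of B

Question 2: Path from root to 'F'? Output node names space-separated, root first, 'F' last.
Answer: B F

Derivation:
Walk down from root: B -> F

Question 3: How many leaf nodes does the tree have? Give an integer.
Leaves (nodes with no children): C, D, F, H

Answer: 4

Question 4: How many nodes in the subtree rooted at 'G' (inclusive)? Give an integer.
Answer: 2

Derivation:
Subtree rooted at G contains: C, G
Count = 2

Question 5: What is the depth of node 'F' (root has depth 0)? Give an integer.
Answer: 1

Derivation:
Path from root to F: B -> F
Depth = number of edges = 1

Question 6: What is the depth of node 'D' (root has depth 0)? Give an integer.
Path from root to D: B -> A -> D
Depth = number of edges = 2

Answer: 2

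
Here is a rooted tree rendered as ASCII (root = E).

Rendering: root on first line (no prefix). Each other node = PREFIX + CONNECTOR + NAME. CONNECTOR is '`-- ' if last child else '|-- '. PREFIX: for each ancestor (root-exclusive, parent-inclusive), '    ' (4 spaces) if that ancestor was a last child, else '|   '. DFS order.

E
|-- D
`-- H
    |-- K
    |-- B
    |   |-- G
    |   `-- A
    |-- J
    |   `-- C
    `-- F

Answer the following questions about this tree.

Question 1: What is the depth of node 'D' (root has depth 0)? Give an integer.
Answer: 1

Derivation:
Path from root to D: E -> D
Depth = number of edges = 1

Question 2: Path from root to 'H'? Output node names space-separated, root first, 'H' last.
Answer: E H

Derivation:
Walk down from root: E -> H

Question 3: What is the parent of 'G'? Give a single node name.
Answer: B

Derivation:
Scan adjacency: G appears as child of B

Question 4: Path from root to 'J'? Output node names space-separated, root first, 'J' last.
Answer: E H J

Derivation:
Walk down from root: E -> H -> J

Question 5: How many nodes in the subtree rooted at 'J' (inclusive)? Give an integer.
Answer: 2

Derivation:
Subtree rooted at J contains: C, J
Count = 2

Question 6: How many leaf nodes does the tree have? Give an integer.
Answer: 6

Derivation:
Leaves (nodes with no children): A, C, D, F, G, K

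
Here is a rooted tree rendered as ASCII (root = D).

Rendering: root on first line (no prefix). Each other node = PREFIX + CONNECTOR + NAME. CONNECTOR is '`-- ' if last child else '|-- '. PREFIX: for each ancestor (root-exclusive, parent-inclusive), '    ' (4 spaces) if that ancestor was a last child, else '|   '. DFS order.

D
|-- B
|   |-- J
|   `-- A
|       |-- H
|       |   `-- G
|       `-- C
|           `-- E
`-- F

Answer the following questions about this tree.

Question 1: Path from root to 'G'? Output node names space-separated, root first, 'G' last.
Answer: D B A H G

Derivation:
Walk down from root: D -> B -> A -> H -> G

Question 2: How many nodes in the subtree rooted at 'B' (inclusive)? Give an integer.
Subtree rooted at B contains: A, B, C, E, G, H, J
Count = 7

Answer: 7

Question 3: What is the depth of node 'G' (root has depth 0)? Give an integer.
Answer: 4

Derivation:
Path from root to G: D -> B -> A -> H -> G
Depth = number of edges = 4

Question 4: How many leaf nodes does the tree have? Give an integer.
Leaves (nodes with no children): E, F, G, J

Answer: 4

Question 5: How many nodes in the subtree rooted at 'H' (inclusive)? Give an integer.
Answer: 2

Derivation:
Subtree rooted at H contains: G, H
Count = 2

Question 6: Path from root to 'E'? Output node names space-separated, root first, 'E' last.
Answer: D B A C E

Derivation:
Walk down from root: D -> B -> A -> C -> E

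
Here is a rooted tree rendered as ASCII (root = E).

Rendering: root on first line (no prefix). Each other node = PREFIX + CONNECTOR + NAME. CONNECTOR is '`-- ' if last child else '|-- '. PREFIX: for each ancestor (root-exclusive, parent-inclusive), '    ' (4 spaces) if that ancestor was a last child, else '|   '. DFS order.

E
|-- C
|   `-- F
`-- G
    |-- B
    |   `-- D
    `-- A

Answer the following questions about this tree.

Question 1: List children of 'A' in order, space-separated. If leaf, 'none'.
Node A's children (from adjacency): (leaf)

Answer: none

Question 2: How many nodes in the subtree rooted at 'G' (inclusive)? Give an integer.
Subtree rooted at G contains: A, B, D, G
Count = 4

Answer: 4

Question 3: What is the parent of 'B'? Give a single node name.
Scan adjacency: B appears as child of G

Answer: G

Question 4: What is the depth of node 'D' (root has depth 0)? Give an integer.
Answer: 3

Derivation:
Path from root to D: E -> G -> B -> D
Depth = number of edges = 3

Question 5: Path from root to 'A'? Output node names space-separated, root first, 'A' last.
Walk down from root: E -> G -> A

Answer: E G A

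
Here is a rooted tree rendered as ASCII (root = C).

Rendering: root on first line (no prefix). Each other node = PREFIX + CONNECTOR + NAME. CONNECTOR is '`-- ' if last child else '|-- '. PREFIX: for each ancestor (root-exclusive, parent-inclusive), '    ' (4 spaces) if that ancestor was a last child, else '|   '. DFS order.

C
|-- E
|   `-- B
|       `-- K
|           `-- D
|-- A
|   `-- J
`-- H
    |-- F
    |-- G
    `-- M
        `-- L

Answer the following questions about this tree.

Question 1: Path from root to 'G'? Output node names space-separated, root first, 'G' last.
Answer: C H G

Derivation:
Walk down from root: C -> H -> G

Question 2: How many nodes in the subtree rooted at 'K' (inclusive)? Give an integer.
Subtree rooted at K contains: D, K
Count = 2

Answer: 2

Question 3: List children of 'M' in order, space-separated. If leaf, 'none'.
Node M's children (from adjacency): L

Answer: L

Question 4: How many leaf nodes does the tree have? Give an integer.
Leaves (nodes with no children): D, F, G, J, L

Answer: 5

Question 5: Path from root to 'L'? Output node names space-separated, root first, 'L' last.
Answer: C H M L

Derivation:
Walk down from root: C -> H -> M -> L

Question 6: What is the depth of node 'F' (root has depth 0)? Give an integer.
Path from root to F: C -> H -> F
Depth = number of edges = 2

Answer: 2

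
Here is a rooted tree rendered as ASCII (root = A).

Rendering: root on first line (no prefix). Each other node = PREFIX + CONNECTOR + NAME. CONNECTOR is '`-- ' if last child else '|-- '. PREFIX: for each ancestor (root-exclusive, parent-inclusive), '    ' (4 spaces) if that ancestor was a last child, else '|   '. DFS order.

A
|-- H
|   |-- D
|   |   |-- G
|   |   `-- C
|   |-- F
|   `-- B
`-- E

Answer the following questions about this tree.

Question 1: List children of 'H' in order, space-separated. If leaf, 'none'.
Node H's children (from adjacency): D, F, B

Answer: D F B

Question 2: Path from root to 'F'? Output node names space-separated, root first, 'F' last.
Walk down from root: A -> H -> F

Answer: A H F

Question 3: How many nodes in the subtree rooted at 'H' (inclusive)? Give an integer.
Subtree rooted at H contains: B, C, D, F, G, H
Count = 6

Answer: 6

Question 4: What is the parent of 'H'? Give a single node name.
Answer: A

Derivation:
Scan adjacency: H appears as child of A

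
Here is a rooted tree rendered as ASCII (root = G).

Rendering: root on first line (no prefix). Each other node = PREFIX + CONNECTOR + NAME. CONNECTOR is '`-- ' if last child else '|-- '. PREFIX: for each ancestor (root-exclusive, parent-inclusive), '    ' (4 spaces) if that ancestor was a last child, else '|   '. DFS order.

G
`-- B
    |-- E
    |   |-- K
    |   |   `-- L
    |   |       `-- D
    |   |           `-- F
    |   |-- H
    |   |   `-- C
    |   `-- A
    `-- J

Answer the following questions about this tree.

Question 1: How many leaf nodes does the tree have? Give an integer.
Answer: 4

Derivation:
Leaves (nodes with no children): A, C, F, J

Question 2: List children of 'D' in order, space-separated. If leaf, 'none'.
Node D's children (from adjacency): F

Answer: F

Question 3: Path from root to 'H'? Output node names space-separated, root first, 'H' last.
Walk down from root: G -> B -> E -> H

Answer: G B E H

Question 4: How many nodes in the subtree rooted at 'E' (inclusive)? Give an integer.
Answer: 8

Derivation:
Subtree rooted at E contains: A, C, D, E, F, H, K, L
Count = 8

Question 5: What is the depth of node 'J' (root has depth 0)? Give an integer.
Path from root to J: G -> B -> J
Depth = number of edges = 2

Answer: 2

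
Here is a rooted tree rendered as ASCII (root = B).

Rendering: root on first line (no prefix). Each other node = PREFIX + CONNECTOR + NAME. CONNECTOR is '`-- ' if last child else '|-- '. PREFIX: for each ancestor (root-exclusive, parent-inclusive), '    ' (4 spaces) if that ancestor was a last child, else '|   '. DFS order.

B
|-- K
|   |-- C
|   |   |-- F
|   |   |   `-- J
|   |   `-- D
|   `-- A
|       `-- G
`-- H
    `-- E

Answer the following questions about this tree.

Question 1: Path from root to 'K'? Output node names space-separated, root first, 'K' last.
Answer: B K

Derivation:
Walk down from root: B -> K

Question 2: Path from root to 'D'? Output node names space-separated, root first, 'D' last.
Answer: B K C D

Derivation:
Walk down from root: B -> K -> C -> D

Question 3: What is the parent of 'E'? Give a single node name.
Scan adjacency: E appears as child of H

Answer: H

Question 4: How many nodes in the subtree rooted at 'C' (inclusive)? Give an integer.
Answer: 4

Derivation:
Subtree rooted at C contains: C, D, F, J
Count = 4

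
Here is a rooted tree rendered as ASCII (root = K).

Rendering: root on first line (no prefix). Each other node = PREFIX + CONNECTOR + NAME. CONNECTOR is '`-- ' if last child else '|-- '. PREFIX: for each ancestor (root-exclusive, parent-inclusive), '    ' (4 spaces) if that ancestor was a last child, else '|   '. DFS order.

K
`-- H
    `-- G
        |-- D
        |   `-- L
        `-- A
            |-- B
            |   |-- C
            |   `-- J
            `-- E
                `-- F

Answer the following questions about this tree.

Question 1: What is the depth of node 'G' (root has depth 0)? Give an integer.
Path from root to G: K -> H -> G
Depth = number of edges = 2

Answer: 2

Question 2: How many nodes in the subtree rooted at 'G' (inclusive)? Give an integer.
Subtree rooted at G contains: A, B, C, D, E, F, G, J, L
Count = 9

Answer: 9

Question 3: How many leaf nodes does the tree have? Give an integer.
Leaves (nodes with no children): C, F, J, L

Answer: 4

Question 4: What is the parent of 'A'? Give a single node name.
Scan adjacency: A appears as child of G

Answer: G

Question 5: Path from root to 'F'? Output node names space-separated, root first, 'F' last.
Answer: K H G A E F

Derivation:
Walk down from root: K -> H -> G -> A -> E -> F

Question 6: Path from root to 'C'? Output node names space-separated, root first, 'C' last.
Answer: K H G A B C

Derivation:
Walk down from root: K -> H -> G -> A -> B -> C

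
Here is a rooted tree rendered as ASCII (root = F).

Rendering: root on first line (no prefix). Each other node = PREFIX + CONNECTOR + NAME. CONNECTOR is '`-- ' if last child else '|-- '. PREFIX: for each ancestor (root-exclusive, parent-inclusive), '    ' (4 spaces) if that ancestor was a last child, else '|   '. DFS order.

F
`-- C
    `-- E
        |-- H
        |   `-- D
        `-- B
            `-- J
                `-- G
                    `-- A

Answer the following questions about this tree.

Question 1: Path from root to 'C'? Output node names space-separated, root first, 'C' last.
Answer: F C

Derivation:
Walk down from root: F -> C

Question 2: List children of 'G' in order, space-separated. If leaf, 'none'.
Answer: A

Derivation:
Node G's children (from adjacency): A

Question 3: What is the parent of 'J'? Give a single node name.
Answer: B

Derivation:
Scan adjacency: J appears as child of B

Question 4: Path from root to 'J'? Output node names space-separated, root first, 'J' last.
Answer: F C E B J

Derivation:
Walk down from root: F -> C -> E -> B -> J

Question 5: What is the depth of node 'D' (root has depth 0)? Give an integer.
Answer: 4

Derivation:
Path from root to D: F -> C -> E -> H -> D
Depth = number of edges = 4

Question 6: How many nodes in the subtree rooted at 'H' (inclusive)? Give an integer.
Subtree rooted at H contains: D, H
Count = 2

Answer: 2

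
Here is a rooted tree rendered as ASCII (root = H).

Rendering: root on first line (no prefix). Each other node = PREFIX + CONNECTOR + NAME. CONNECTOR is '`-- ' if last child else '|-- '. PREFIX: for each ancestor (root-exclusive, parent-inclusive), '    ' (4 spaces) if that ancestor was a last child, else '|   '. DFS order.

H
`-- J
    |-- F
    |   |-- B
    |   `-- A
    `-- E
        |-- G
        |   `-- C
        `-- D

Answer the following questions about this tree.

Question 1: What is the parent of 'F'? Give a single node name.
Scan adjacency: F appears as child of J

Answer: J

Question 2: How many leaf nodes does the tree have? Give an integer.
Answer: 4

Derivation:
Leaves (nodes with no children): A, B, C, D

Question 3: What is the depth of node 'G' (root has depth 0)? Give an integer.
Answer: 3

Derivation:
Path from root to G: H -> J -> E -> G
Depth = number of edges = 3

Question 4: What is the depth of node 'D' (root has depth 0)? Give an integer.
Answer: 3

Derivation:
Path from root to D: H -> J -> E -> D
Depth = number of edges = 3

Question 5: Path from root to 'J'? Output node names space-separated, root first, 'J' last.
Walk down from root: H -> J

Answer: H J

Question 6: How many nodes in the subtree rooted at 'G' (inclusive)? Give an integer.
Answer: 2

Derivation:
Subtree rooted at G contains: C, G
Count = 2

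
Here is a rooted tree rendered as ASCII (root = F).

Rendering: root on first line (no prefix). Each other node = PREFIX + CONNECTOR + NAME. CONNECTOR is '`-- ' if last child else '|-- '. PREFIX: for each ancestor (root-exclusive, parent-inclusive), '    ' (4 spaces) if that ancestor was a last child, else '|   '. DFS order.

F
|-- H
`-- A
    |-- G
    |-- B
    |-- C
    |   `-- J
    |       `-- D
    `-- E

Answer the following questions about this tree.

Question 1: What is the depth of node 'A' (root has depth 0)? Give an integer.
Answer: 1

Derivation:
Path from root to A: F -> A
Depth = number of edges = 1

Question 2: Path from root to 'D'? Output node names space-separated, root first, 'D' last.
Answer: F A C J D

Derivation:
Walk down from root: F -> A -> C -> J -> D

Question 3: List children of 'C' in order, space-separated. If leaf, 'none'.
Node C's children (from adjacency): J

Answer: J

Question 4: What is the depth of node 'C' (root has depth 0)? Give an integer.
Answer: 2

Derivation:
Path from root to C: F -> A -> C
Depth = number of edges = 2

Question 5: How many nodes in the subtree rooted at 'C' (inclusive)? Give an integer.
Subtree rooted at C contains: C, D, J
Count = 3

Answer: 3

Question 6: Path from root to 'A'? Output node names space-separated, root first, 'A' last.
Walk down from root: F -> A

Answer: F A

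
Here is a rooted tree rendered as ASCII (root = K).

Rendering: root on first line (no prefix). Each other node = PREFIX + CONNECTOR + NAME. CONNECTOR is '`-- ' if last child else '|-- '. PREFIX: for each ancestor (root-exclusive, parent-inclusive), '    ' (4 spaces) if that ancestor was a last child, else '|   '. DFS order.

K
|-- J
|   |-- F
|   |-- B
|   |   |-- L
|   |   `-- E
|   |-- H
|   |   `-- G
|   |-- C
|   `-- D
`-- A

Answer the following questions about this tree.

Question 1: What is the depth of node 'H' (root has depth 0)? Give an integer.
Path from root to H: K -> J -> H
Depth = number of edges = 2

Answer: 2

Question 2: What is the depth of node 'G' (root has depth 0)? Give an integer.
Answer: 3

Derivation:
Path from root to G: K -> J -> H -> G
Depth = number of edges = 3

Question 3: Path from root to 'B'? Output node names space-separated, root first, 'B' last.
Answer: K J B

Derivation:
Walk down from root: K -> J -> B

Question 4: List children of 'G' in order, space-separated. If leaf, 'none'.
Node G's children (from adjacency): (leaf)

Answer: none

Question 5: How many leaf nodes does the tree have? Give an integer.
Answer: 7

Derivation:
Leaves (nodes with no children): A, C, D, E, F, G, L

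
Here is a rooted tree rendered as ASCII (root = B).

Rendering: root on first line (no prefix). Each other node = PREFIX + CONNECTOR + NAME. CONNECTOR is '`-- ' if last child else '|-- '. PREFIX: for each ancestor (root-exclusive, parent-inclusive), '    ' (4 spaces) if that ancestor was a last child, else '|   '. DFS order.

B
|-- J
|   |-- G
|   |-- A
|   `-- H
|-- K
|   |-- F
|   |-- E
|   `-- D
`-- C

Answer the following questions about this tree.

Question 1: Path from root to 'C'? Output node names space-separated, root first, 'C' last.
Walk down from root: B -> C

Answer: B C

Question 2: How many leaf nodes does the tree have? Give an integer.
Leaves (nodes with no children): A, C, D, E, F, G, H

Answer: 7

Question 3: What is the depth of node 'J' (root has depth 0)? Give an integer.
Answer: 1

Derivation:
Path from root to J: B -> J
Depth = number of edges = 1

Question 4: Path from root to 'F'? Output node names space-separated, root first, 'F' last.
Answer: B K F

Derivation:
Walk down from root: B -> K -> F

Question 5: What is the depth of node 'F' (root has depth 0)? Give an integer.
Answer: 2

Derivation:
Path from root to F: B -> K -> F
Depth = number of edges = 2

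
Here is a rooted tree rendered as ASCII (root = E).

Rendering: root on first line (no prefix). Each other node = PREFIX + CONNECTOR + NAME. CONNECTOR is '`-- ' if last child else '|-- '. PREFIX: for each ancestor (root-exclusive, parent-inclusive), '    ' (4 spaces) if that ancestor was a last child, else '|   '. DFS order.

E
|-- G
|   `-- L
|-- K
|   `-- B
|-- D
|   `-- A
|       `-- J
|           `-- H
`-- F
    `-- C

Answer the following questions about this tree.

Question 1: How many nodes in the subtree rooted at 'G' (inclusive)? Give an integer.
Subtree rooted at G contains: G, L
Count = 2

Answer: 2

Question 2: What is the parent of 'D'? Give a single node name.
Scan adjacency: D appears as child of E

Answer: E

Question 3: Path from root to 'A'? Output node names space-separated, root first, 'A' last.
Walk down from root: E -> D -> A

Answer: E D A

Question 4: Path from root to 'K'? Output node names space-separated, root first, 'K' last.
Walk down from root: E -> K

Answer: E K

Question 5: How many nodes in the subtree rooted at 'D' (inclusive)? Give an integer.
Subtree rooted at D contains: A, D, H, J
Count = 4

Answer: 4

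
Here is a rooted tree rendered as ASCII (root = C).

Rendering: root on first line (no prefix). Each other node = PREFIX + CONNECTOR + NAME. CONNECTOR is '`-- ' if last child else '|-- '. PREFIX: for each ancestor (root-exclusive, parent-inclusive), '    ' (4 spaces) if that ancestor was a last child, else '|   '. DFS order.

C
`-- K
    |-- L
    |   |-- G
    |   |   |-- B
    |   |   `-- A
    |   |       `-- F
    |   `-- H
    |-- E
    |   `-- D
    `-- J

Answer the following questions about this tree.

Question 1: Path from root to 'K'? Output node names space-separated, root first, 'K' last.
Walk down from root: C -> K

Answer: C K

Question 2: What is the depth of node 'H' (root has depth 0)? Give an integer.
Path from root to H: C -> K -> L -> H
Depth = number of edges = 3

Answer: 3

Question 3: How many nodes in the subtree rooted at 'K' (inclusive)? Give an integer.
Subtree rooted at K contains: A, B, D, E, F, G, H, J, K, L
Count = 10

Answer: 10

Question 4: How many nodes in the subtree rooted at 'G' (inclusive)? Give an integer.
Subtree rooted at G contains: A, B, F, G
Count = 4

Answer: 4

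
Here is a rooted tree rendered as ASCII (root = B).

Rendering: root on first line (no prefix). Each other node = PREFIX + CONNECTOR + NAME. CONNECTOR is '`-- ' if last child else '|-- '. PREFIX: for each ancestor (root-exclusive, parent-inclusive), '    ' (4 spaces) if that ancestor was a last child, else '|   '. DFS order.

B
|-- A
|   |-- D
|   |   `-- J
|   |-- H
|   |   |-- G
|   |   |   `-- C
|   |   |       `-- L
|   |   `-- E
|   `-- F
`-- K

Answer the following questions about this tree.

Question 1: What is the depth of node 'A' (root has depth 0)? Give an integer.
Path from root to A: B -> A
Depth = number of edges = 1

Answer: 1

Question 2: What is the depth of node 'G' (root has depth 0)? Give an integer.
Path from root to G: B -> A -> H -> G
Depth = number of edges = 3

Answer: 3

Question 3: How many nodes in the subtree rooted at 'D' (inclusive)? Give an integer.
Answer: 2

Derivation:
Subtree rooted at D contains: D, J
Count = 2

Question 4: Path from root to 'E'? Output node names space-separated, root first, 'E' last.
Answer: B A H E

Derivation:
Walk down from root: B -> A -> H -> E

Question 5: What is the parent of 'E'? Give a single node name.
Answer: H

Derivation:
Scan adjacency: E appears as child of H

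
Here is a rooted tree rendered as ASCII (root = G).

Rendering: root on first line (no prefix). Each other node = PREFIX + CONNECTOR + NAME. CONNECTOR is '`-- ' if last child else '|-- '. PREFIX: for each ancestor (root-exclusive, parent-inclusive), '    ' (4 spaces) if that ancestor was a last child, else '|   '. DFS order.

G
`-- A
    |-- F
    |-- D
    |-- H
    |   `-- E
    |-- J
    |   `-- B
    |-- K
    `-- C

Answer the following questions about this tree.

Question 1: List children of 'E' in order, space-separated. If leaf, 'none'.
Node E's children (from adjacency): (leaf)

Answer: none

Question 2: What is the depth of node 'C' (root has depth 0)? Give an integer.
Path from root to C: G -> A -> C
Depth = number of edges = 2

Answer: 2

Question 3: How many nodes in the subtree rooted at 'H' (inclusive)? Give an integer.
Subtree rooted at H contains: E, H
Count = 2

Answer: 2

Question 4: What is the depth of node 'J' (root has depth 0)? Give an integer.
Answer: 2

Derivation:
Path from root to J: G -> A -> J
Depth = number of edges = 2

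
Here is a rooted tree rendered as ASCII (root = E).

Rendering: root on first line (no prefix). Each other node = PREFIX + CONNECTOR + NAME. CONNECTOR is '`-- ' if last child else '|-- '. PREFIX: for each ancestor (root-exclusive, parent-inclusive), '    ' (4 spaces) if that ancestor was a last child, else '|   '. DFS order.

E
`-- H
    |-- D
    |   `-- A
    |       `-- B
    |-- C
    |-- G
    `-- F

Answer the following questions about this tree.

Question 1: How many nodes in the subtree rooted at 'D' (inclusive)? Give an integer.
Subtree rooted at D contains: A, B, D
Count = 3

Answer: 3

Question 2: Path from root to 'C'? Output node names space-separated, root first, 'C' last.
Answer: E H C

Derivation:
Walk down from root: E -> H -> C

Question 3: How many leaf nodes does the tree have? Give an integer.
Answer: 4

Derivation:
Leaves (nodes with no children): B, C, F, G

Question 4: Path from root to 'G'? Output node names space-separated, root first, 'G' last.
Walk down from root: E -> H -> G

Answer: E H G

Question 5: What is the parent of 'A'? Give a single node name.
Scan adjacency: A appears as child of D

Answer: D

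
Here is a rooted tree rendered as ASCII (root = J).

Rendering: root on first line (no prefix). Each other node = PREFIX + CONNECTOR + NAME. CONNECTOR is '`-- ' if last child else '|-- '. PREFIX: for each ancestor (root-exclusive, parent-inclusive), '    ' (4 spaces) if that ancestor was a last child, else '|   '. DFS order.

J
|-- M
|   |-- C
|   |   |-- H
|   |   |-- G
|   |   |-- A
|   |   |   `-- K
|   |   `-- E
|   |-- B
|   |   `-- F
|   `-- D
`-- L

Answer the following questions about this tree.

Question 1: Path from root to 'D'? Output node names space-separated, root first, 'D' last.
Answer: J M D

Derivation:
Walk down from root: J -> M -> D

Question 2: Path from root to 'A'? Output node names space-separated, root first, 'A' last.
Walk down from root: J -> M -> C -> A

Answer: J M C A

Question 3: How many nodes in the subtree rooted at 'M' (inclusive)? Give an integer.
Answer: 10

Derivation:
Subtree rooted at M contains: A, B, C, D, E, F, G, H, K, M
Count = 10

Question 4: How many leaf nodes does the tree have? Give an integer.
Answer: 7

Derivation:
Leaves (nodes with no children): D, E, F, G, H, K, L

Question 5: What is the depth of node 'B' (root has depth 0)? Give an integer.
Path from root to B: J -> M -> B
Depth = number of edges = 2

Answer: 2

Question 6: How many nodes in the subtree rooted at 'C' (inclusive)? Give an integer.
Subtree rooted at C contains: A, C, E, G, H, K
Count = 6

Answer: 6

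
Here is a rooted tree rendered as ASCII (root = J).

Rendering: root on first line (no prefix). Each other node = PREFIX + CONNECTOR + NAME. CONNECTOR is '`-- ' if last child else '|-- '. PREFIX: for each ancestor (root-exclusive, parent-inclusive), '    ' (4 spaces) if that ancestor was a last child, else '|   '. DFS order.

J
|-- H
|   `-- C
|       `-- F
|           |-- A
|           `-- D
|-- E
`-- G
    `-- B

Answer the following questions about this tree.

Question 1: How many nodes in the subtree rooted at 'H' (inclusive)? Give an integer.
Answer: 5

Derivation:
Subtree rooted at H contains: A, C, D, F, H
Count = 5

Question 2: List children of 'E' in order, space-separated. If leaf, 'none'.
Answer: none

Derivation:
Node E's children (from adjacency): (leaf)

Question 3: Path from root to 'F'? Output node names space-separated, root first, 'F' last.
Answer: J H C F

Derivation:
Walk down from root: J -> H -> C -> F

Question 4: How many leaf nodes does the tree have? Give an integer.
Answer: 4

Derivation:
Leaves (nodes with no children): A, B, D, E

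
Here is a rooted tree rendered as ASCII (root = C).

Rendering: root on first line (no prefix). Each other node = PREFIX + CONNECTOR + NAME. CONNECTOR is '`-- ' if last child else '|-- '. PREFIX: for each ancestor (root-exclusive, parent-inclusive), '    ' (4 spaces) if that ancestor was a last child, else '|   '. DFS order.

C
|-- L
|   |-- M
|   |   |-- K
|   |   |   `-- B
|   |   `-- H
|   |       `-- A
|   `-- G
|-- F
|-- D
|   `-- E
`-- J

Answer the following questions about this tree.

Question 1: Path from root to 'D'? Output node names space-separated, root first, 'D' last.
Walk down from root: C -> D

Answer: C D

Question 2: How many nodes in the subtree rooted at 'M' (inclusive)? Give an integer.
Answer: 5

Derivation:
Subtree rooted at M contains: A, B, H, K, M
Count = 5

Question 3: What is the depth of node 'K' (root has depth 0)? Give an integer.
Path from root to K: C -> L -> M -> K
Depth = number of edges = 3

Answer: 3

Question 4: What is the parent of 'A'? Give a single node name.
Scan adjacency: A appears as child of H

Answer: H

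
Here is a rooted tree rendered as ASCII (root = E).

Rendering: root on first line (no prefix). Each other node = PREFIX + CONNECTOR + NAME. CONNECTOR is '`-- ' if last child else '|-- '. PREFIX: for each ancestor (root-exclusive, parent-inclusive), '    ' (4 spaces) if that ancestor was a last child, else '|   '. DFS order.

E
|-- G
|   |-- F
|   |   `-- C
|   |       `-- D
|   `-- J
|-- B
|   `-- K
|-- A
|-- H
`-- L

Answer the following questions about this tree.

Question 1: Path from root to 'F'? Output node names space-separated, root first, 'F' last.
Answer: E G F

Derivation:
Walk down from root: E -> G -> F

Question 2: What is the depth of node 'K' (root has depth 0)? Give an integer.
Answer: 2

Derivation:
Path from root to K: E -> B -> K
Depth = number of edges = 2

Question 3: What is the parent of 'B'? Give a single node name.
Answer: E

Derivation:
Scan adjacency: B appears as child of E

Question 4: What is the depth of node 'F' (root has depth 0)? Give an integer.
Answer: 2

Derivation:
Path from root to F: E -> G -> F
Depth = number of edges = 2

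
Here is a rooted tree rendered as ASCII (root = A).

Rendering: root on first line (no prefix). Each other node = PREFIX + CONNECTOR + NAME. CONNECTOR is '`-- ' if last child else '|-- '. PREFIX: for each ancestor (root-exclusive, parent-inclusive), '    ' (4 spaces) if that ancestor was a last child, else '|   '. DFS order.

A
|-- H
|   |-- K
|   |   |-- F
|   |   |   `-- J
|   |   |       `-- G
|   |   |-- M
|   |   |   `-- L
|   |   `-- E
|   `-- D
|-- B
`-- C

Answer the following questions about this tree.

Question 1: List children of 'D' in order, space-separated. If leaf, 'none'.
Answer: none

Derivation:
Node D's children (from adjacency): (leaf)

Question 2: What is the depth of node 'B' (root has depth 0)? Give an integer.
Path from root to B: A -> B
Depth = number of edges = 1

Answer: 1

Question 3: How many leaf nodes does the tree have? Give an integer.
Answer: 6

Derivation:
Leaves (nodes with no children): B, C, D, E, G, L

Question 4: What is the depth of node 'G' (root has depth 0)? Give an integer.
Answer: 5

Derivation:
Path from root to G: A -> H -> K -> F -> J -> G
Depth = number of edges = 5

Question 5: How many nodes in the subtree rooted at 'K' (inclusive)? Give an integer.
Answer: 7

Derivation:
Subtree rooted at K contains: E, F, G, J, K, L, M
Count = 7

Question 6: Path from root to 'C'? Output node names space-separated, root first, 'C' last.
Answer: A C

Derivation:
Walk down from root: A -> C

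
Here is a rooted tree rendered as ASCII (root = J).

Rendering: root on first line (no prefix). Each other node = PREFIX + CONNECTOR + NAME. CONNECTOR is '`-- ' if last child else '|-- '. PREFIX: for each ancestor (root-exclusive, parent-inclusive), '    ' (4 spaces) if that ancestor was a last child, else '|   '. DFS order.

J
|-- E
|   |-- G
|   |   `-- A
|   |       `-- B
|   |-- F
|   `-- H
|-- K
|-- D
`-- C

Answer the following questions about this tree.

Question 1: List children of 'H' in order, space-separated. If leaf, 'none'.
Answer: none

Derivation:
Node H's children (from adjacency): (leaf)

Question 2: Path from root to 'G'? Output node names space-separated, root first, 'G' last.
Walk down from root: J -> E -> G

Answer: J E G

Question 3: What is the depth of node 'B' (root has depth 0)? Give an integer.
Answer: 4

Derivation:
Path from root to B: J -> E -> G -> A -> B
Depth = number of edges = 4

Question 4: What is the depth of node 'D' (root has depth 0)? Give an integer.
Answer: 1

Derivation:
Path from root to D: J -> D
Depth = number of edges = 1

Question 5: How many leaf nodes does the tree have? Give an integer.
Answer: 6

Derivation:
Leaves (nodes with no children): B, C, D, F, H, K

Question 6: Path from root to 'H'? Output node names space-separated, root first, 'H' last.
Walk down from root: J -> E -> H

Answer: J E H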